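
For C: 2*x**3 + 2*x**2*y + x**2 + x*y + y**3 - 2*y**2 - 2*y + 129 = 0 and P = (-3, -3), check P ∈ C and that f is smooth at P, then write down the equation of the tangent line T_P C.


Tangent line at P: 81*x + 52*y + 399 = 0.

Step 1: f(-3, -3) = 0, so P lies on C.
Step 2: partial derivatives
  f_x(x, y) = 6*x**2 + 4*x*y + 2*x + y, f_y(x, y) = 2*x**2 + x + 3*y**2 - 4*y - 2.
  f_x(P) = 81, f_y(P) = 52 (gradient nonzero, so P is smooth).
Step 3: tangent line at P: 81·(x − -3) + 52·(y − -3) = 0.
Expanding: 81*x + 52*y + 399 = 0.


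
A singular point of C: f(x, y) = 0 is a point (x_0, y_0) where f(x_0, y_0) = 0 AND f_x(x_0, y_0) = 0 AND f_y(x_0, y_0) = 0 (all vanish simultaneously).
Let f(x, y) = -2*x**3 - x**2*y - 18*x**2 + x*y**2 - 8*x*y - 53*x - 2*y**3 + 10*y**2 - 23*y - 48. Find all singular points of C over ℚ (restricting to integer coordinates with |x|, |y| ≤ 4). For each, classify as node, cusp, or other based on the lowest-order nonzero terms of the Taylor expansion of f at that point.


Singular points: {(-3, 1)}; classification: node.

Compute partial derivatives:
  f_x = -6*x**2 - 2*x*y - 36*x + y**2 - 8*y - 53.
  f_y = -x**2 + 2*x*y - 8*x - 6*y**2 + 20*y - 23.
Scan x_0 ∈ {−4, ..., 4}. For each x_0, f_y(x_0, y) is a polynomial in y; find its integer roots y ∈ {−4, ..., 4}, then test f_x and f at those candidates.
  x = -4: f_y(-4, y) = -6*y**2 + 12*y - 7; no integer root y with |y| ≤ 4.
  x = -3: f_y(-3, y) = -6*y**2 + 14*y - 8; vanishes at y ∈ {1}. (-3, 1): f_x = 0, f = 0 — SINGULAR.
  x = -2: f_y(-2, y) = -6*y**2 + 16*y - 11; no integer root y with |y| ≤ 4.
  x = -1: f_y(-1, y) = -6*y**2 + 18*y - 16; no integer root y with |y| ≤ 4.
  x = 0: f_y(0, y) = -6*y**2 + 20*y - 23; no integer root y with |y| ≤ 4.
  x = 1: f_y(1, y) = -6*y**2 + 22*y - 32; no integer root y with |y| ≤ 4.
  x = 2: f_y(2, y) = -6*y**2 + 24*y - 43; no integer root y with |y| ≤ 4.
  x = 3: f_y(3, y) = -6*y**2 + 26*y - 56; no integer root y with |y| ≤ 4.
  x = 4: f_y(4, y) = -6*y**2 + 28*y - 71; no integer root y with |y| ≤ 4.
Only singular point on the grid: (-3, 1).
Classify: substitute x = -3 + u, y = 1 + v and expand: f = -2*u**3 - u**2*v - u**2 + u*v**2 - 2*v**3 + v**2.
No constant or linear terms (consistent with a singular point). Quadratic part: -u**2 + v**2. Cubic part: -2*u**3 - u**2*v + u*v**2 - 2*v**3.
The quadratic part v**2 - u**2 = (v − u)(v + u) splits into two distinct linear factors, so there are two distinct tangent lines y − 1 = ±(x − -3) — this is a node (ordinary double point).
Classification: node.


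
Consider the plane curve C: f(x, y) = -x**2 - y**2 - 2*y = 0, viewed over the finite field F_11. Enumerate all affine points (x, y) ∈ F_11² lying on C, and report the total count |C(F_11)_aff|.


Affine F_11-points: {(0, 0), (0, 9), (1, 10), (3, 4), (3, 5), (5, 2), (5, 7), (6, 2), (6, 7), (8, 4), (8, 5), (10, 10)}; count = 12.

For each of the 121 pairs (x, y) ∈ F_11², evaluate f(x, y) mod 11. Record the zeros.
  x = 0: [0↦0, 1↦8, 2↦3, 3↦7, 4↦9, 5↦9, 6↦7, 7↦3, 8↦8, 9↦0, 10↦1]  zeros at y ∈ {0, 9}
  x = 1: [0↦10, 1↦7, 2↦2, 3↦6, 4↦8, 5↦8, 6↦6, 7↦2, 8↦7, 9↦10, 10↦0]  zeros at y ∈ {10}
  x = 2: [0↦7, 1↦4, 2↦10, 3↦3, 4↦5, 5↦5, 6↦3, 7↦10, 8↦4, 9↦7, 10↦8]  zeros at y ∈ ∅
  x = 3: [0↦2, 1↦10, 2↦5, 3↦9, 4↦0, 5↦0, 6↦9, 7↦5, 8↦10, 9↦2, 10↦3]  zeros at y ∈ {4, 5}
  x = 4: [0↦6, 1↦3, 2↦9, 3↦2, 4↦4, 5↦4, 6↦2, 7↦9, 8↦3, 9↦6, 10↦7]  zeros at y ∈ ∅
  x = 5: [0↦8, 1↦5, 2↦0, 3↦4, 4↦6, 5↦6, 6↦4, 7↦0, 8↦5, 9↦8, 10↦9]  zeros at y ∈ {2, 7}
  x = 6: [0↦8, 1↦5, 2↦0, 3↦4, 4↦6, 5↦6, 6↦4, 7↦0, 8↦5, 9↦8, 10↦9]  zeros at y ∈ {2, 7}
  x = 7: [0↦6, 1↦3, 2↦9, 3↦2, 4↦4, 5↦4, 6↦2, 7↦9, 8↦3, 9↦6, 10↦7]  zeros at y ∈ ∅
  x = 8: [0↦2, 1↦10, 2↦5, 3↦9, 4↦0, 5↦0, 6↦9, 7↦5, 8↦10, 9↦2, 10↦3]  zeros at y ∈ {4, 5}
  x = 9: [0↦7, 1↦4, 2↦10, 3↦3, 4↦5, 5↦5, 6↦3, 7↦10, 8↦4, 9↦7, 10↦8]  zeros at y ∈ ∅
  x = 10: [0↦10, 1↦7, 2↦2, 3↦6, 4↦8, 5↦8, 6↦6, 7↦2, 8↦7, 9↦10, 10↦0]  zeros at y ∈ {10}
Collecting zeros: affine points = {(0, 0), (0, 9), (1, 10), (3, 4), (3, 5), (5, 2), (5, 7), (6, 2), (6, 7), (8, 4), (8, 5), (10, 10)}.
Total count |C(F_11)_aff| = 12.


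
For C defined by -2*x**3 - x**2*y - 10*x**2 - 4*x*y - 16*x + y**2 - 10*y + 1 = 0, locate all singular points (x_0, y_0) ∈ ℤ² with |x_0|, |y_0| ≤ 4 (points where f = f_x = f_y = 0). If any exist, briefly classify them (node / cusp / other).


Singular points: {(-2, 3)}; classification: node.

Compute partial derivatives:
  f_x = -6*x**2 - 2*x*y - 20*x - 4*y - 16.
  f_y = -x**2 - 4*x + 2*y - 10.
Scan x_0 ∈ {−4, ..., 4}. For each x_0, f_y(x_0, y) is a polynomial in y; find its integer roots y ∈ {−4, ..., 4}, then test f_x and f at those candidates.
  x = -4: f_y(-4, y) = 2*y - 10; no integer root y with |y| ≤ 4.
  x = -3: f_y(-3, y) = 2*y - 7; no integer root y with |y| ≤ 4.
  x = -2: f_y(-2, y) = 2*y - 6; vanishes at y ∈ {3}. (-2, 3): f_x = 0, f = 0 — SINGULAR.
  x = -1: f_y(-1, y) = 2*y - 7; no integer root y with |y| ≤ 4.
  x = 0: f_y(0, y) = 2*y - 10; no integer root y with |y| ≤ 4.
  x = 1: f_y(1, y) = 2*y - 15; no integer root y with |y| ≤ 4.
  x = 2: f_y(2, y) = 2*y - 22; no integer root y with |y| ≤ 4.
  x = 3: f_y(3, y) = 2*y - 31; no integer root y with |y| ≤ 4.
  x = 4: f_y(4, y) = 2*y - 42; no integer root y with |y| ≤ 4.
Only singular point on the grid: (-2, 3).
Classify: substitute x = -2 + u, y = 3 + v and expand: f = -2*u**3 - u**2*v - u**2 + v**2.
No constant or linear terms (consistent with a singular point). Quadratic part: -u**2 + v**2. Cubic part: -2*u**3 - u**2*v.
The quadratic part v**2 - u**2 = (v − u)(v + u) splits into two distinct linear factors, so there are two distinct tangent lines y − 3 = ±(x − -2) — this is a node (ordinary double point).
Classification: node.


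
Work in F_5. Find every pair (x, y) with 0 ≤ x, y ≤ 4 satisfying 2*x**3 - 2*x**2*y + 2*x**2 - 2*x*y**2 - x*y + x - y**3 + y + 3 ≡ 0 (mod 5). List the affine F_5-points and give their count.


Affine F_5-points: {(2, 1), (2, 4), (4, 4)}; count = 3.

For each of the 25 pairs (x, y) ∈ F_5², evaluate f(x, y) mod 5. Record the zeros.
  x = 0: [0↦3, 1↦3, 2↦2, 3↦4, 4↦3]  zeros at y ∈ ∅
  x = 1: [0↦3, 1↦3, 2↦3, 3↦2, 4↦4]  zeros at y ∈ ∅
  x = 2: [0↦4, 1↦0, 2↦2, 3↦4, 4↦0]  zeros at y ∈ {1, 4}
  x = 3: [0↦3, 1↦1, 2↦1, 3↦2, 4↦3]  zeros at y ∈ ∅
  x = 4: [0↦2, 1↦3, 2↦2, 3↦3, 4↦0]  zeros at y ∈ {4}
Collecting zeros: affine points = {(2, 1), (2, 4), (4, 4)}.
Total count |C(F_5)_aff| = 3.


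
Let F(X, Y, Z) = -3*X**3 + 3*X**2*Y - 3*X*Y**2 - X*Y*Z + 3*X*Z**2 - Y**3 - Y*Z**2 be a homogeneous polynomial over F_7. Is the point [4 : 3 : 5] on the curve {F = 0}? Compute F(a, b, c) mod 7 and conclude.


F(4,3,5) ≡ 3 (mod 7); P is NOT on the curve.

Evaluate F(4, 3, 5) term-by-term (mod 7).
  -3*X**3 ↦ -3·64·1·1 = -192
  3*X**2*Y ↦ 3·16·3·1 = 144
  -3*X*Y**2 ↦ -3·4·9·1 = -108
  -X*Y*Z ↦ -1·4·3·5 = -60
  3*X*Z**2 ↦ 3·4·1·25 = 300
  -Y**3 ↦ -1·1·27·1 = -27
  -Y*Z**2 ↦ -1·1·3·25 = -75
Sum: F(4, 3, 5) = (-192) + (144) + (-108) + (-60) + (300) + (-27) + (-75) = -18.
Reducing mod 7: -18 ≡ 3 (mod 7).
Since F(a, b, c) ≡ 3 ≠ 0 (mod 7), P does NOT lie on the curve.


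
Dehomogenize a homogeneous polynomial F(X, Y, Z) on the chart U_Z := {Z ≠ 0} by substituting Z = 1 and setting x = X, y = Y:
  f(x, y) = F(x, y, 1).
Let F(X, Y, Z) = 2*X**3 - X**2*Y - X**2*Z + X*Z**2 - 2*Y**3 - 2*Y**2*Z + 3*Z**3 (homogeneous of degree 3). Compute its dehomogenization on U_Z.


f(x, y) = 2*x**3 - x**2*y - x**2 + x - 2*y**3 - 2*y**2 + 3

On U_Z we set Z = 1. Each monomial c·X^i·Y^j·Z^k in F becomes c·x^i·y^j·1^k = c·x^i·y^j.
Substituting Z = 1: F(X, Y, 1) = 2*x**3 - x**2*y - x**2 + x - 2*y**3 - 2*y**2 + 3.
Note: deg(f) ≤ deg(F) = 3; strict inequality happens when F is divisible by Z (lost terms).


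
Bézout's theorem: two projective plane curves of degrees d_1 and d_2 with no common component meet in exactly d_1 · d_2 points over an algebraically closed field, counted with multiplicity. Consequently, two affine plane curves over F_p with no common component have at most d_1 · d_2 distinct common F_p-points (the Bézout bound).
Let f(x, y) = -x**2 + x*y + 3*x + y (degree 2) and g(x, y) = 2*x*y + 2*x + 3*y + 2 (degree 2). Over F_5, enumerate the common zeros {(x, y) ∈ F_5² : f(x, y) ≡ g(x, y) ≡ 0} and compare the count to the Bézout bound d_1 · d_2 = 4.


Common zeros: ∅; count = 0; Bézout bound = 4.

deg(f) = 2, deg(g) = 2, so Bézout bound = 4.
Scan x ∈ F_5. For each x, list the y ∈ F_5 with f(x, y) ≡ 0 and those with g(x, y) ≡ 0 (mod 5); the common zeros in that column are the intersection.
  x = 0: f ≡ 0 at y ∈ {0}; g ≡ 0 at y ∈ {1}; common: ∅.
  x = 1: f ≡ 0 at y ∈ {4}; g ≡ 0 at y ∈ ∅; common: ∅.
  x = 2: f ≡ 0 at y ∈ {1}; g ≡ 0 at y ∈ {2}; common: ∅.
  x = 3: f ≡ 0 at y ∈ {0}; g ≡ 0 at y ∈ {3}; common: ∅.
  x = 4: f ≡ 0 at y ∈ ∅; g ≡ 0 at y ∈ {0}; common: ∅.
Collecting: common zeros = ∅, so the count is 0.
Comparison with the Bézout bound: 0 ≤ 4 = deg(f)·deg(g), as expected for curves with no common component (the affine F_5-count falls short of the bound because intersections may lie at infinity, over extension fields, or carry multiplicity).


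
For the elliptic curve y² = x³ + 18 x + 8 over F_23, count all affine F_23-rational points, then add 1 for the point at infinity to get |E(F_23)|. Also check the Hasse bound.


Affine points = {(0, 10), (0, 13), (1, 2), (1, 21), (2, 11), (2, 12), (4, 11), (4, 12), (5, 4), (5, 19), (9, 5), (9, 18), (13, 1), (13, 22), (17, 11), (17, 12), (18, 0), (22, 9), (22, 14)}; affine count = 19; |E(F_23)| = 20.

Discriminant check: Δ ∝ 4a³ + 27b² = 4·18³ + 27·8² = 4·5832 + 27·64 ≡ 9 (mod 23). Nonzero ⇒ E is nonsingular.
For each x ∈ F_23, compute rhs = x³ + 18·x + 8 mod 23, then count y ∈ F_23 with y² ≡ rhs.
  x = 0: rhs = 8, matching y values: 10, 13 (2 points).
  x = 1: rhs = 4, matching y values: 2, 21 (2 points).
  x = 2: rhs = 6, matching y values: 11, 12 (2 points).
  x = 3: rhs = 20, matching y values: none (0 points).
  x = 4: rhs = 6, matching y values: 11, 12 (2 points).
  x = 5: rhs = 16, matching y values: 4, 19 (2 points).
  x = 6: rhs = 10, matching y values: none (0 points).
  x = 7: rhs = 17, matching y values: none (0 points).
  x = 8: rhs = 20, matching y values: none (0 points).
  x = 9: rhs = 2, matching y values: 5, 18 (2 points).
  x = 10: rhs = 15, matching y values: none (0 points).
  x = 11: rhs = 19, matching y values: none (0 points).
  x = 12: rhs = 20, matching y values: none (0 points).
  x = 13: rhs = 1, matching y values: 1, 22 (2 points).
  x = 14: rhs = 14, matching y values: none (0 points).
  x = 15: rhs = 19, matching y values: none (0 points).
  x = 16: rhs = 22, matching y values: none (0 points).
  x = 17: rhs = 6, matching y values: 11, 12 (2 points).
  x = 18: rhs = 0, matching y values: 0 (1 points).
  x = 19: rhs = 10, matching y values: none (0 points).
  x = 20: rhs = 19, matching y values: none (0 points).
  x = 21: rhs = 10, matching y values: none (0 points).
  x = 22: rhs = 12, matching y values: 9, 14 (2 points).
Total affine count: 19.
Full point count |E(F_23)| = 19 + 1 = 20.
Hasse bound: |20 − (23+1)| = |-4| = 4 ≤ 2√23 ≈ 9.5917 ✓.


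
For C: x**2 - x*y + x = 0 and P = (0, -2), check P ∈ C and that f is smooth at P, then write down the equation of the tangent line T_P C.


Tangent line at P: 3*x = 0.

Step 1: f(0, -2) = 0, so P lies on C.
Step 2: partial derivatives
  f_x(x, y) = 2*x - y + 1, f_y(x, y) = -x.
  f_x(P) = 3, f_y(P) = 0 (gradient nonzero, so P is smooth).
Step 3: tangent line at P: 3·(x − 0) + 0·(y − -2) = 0.
Expanding: 3*x = 0.


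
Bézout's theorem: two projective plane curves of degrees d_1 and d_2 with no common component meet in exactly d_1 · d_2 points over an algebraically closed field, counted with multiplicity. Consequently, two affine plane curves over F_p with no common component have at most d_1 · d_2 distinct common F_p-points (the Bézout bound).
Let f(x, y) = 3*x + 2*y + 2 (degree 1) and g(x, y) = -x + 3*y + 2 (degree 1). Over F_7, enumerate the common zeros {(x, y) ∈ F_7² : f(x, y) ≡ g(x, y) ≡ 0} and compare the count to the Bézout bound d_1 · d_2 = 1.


Common zeros: {(3, 5)}; count = 1; Bézout bound = 1.

deg(f) = 1, deg(g) = 1, so Bézout bound = 1.
Scan x ∈ F_7. For each x, list the y ∈ F_7 with f(x, y) ≡ 0 and those with g(x, y) ≡ 0 (mod 7); the common zeros in that column are the intersection.
  x = 0: f ≡ 0 at y ∈ {6}; g ≡ 0 at y ∈ {4}; common: ∅.
  x = 1: f ≡ 0 at y ∈ {1}; g ≡ 0 at y ∈ {2}; common: ∅.
  x = 2: f ≡ 0 at y ∈ {3}; g ≡ 0 at y ∈ {0}; common: ∅.
  x = 3: f ≡ 0 at y ∈ {5}; g ≡ 0 at y ∈ {5}; common: {5}.
  x = 4: f ≡ 0 at y ∈ {0}; g ≡ 0 at y ∈ {3}; common: ∅.
  x = 5: f ≡ 0 at y ∈ {2}; g ≡ 0 at y ∈ {1}; common: ∅.
  x = 6: f ≡ 0 at y ∈ {4}; g ≡ 0 at y ∈ {6}; common: ∅.
Collecting: common zeros = {(3, 5)}, so the count is 1.
Comparison with the Bézout bound: 1 ≤ 1 = deg(f)·deg(g), as expected for curves with no common component (the bound is attained).


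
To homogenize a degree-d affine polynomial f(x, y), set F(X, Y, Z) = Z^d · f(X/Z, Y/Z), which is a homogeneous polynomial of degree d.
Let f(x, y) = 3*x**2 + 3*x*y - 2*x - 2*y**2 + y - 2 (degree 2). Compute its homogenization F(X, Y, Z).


F(X, Y, Z) = 3*X**2 + 3*X*Y - 2*X*Z - 2*Y**2 + Y*Z - 2*Z**2

deg(f) = 2.
Substitute x = X/Z, y = Y/Z into f, then multiply by Z^2.
  monomial 3·x^2·y^0 ↦ 3·X^2·Y^0·Z^0.
  monomial 3·x^1·y^1 ↦ 3·X^1·Y^1·Z^0.
  monomial -2·x^1·y^0 ↦ -2·X^1·Y^0·Z^1.
  monomial -2·x^0·y^2 ↦ -2·X^0·Y^2·Z^0.
  monomial 1·x^0·y^1 ↦ 1·X^0·Y^1·Z^1.
  monomial -2·x^0·y^0 ↦ -2·X^0·Y^0·Z^2.
Collecting: F(X, Y, Z) = 3*X**2 + 3*X*Y - 2*X*Z - 2*Y**2 + Y*Z - 2*Z**2.


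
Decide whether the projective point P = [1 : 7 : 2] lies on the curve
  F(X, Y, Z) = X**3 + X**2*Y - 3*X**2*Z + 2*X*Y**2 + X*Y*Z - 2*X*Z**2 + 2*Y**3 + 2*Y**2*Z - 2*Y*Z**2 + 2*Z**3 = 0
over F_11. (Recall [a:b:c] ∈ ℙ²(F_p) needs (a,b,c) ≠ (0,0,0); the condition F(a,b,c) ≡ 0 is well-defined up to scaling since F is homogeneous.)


F(1,7,2) ≡ 2 (mod 11); P is NOT on the curve.

Evaluate F(1, 7, 2) term-by-term (mod 11).
  X**3 ↦ 1·1·1·1 = 1
  X**2*Y ↦ 1·1·7·1 = 7
  -3*X**2*Z ↦ -3·1·1·2 = -6
  2*X*Y**2 ↦ 2·1·49·1 = 98
  X*Y*Z ↦ 1·1·7·2 = 14
  -2*X*Z**2 ↦ -2·1·1·4 = -8
  2*Y**3 ↦ 2·1·343·1 = 686
  2*Y**2*Z ↦ 2·1·49·2 = 196
  -2*Y*Z**2 ↦ -2·1·7·4 = -56
  2*Z**3 ↦ 2·1·1·8 = 16
Sum: F(1, 7, 2) = (1) + (7) + (-6) + (98) + (14) + (-8) + (686) + (196) + (-56) + (16) = 948.
Reducing mod 11: 948 ≡ 2 (mod 11).
Since F(a, b, c) ≡ 2 ≠ 0 (mod 11), P does NOT lie on the curve.


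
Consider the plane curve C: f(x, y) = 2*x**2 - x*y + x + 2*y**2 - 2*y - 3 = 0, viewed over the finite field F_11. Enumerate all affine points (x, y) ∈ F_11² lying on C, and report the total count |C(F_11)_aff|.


Affine F_11-points: {(1, 0), (1, 7), (2, 6), (2, 7), (4, 0), (4, 3), (6, 6), (6, 9), (8, 2), (8, 3), (9, 2), (9, 9)}; count = 12.

For each of the 121 pairs (x, y) ∈ F_11², evaluate f(x, y) mod 11. Record the zeros.
  x = 0: [0↦8, 1↦8, 2↦1, 3↦9, 4↦10, 5↦4, 6↦2, 7↦4, 8↦10, 9↦9, 10↦1]  zeros at y ∈ ∅
  x = 1: [0↦0, 1↦10, 2↦2, 3↦9, 4↦9, 5↦2, 6↦10, 7↦0, 8↦5, 9↦3, 10↦5]  zeros at y ∈ {0, 7}
  x = 2: [0↦7, 1↦5, 2↦7, 3↦2, 4↦1, 5↦4, 6↦0, 7↦0, 8↦4, 9↦1, 10↦2]  zeros at y ∈ {6, 7}
  x = 3: [0↦7, 1↦4, 2↦5, 3↦10, 4↦8, 5↦10, 6↦5, 7↦4, 8↦7, 9↦3, 10↦3]  zeros at y ∈ ∅
  x = 4: [0↦0, 1↦7, 2↦7, 3↦0, 4↦8, 5↦9, 6↦3, 7↦1, 8↦3, 9↦9, 10↦8]  zeros at y ∈ {0, 3}
  x = 5: [0↦8, 1↦3, 2↦2, 3↦5, 4↦1, 5↦1, 6↦5, 7↦2, 8↦3, 9↦8, 10↦6]  zeros at y ∈ ∅
  x = 6: [0↦9, 1↦3, 2↦1, 3↦3, 4↦9, 5↦8, 6↦0, 7↦7, 8↦7, 9↦0, 10↦8]  zeros at y ∈ {6, 9}
  x = 7: [0↦3, 1↦7, 2↦4, 3↦5, 4↦10, 5↦8, 6↦10, 7↦5, 8↦4, 9↦7, 10↦3]  zeros at y ∈ ∅
  x = 8: [0↦1, 1↦4, 2↦0, 3↦0, 4↦4, 5↦1, 6↦2, 7↦7, 8↦5, 9↦7, 10↦2]  zeros at y ∈ {2, 3}
  x = 9: [0↦3, 1↦5, 2↦0, 3↦10, 4↦2, 5↦9, 6↦9, 7↦2, 8↦10, 9↦0, 10↦5]  zeros at y ∈ {2, 9}
  x = 10: [0↦9, 1↦10, 2↦4, 3↦2, 4↦4, 5↦10, 6↦9, 7↦1, 8↦8, 9↦8, 10↦1]  zeros at y ∈ ∅
Collecting zeros: affine points = {(1, 0), (1, 7), (2, 6), (2, 7), (4, 0), (4, 3), (6, 6), (6, 9), (8, 2), (8, 3), (9, 2), (9, 9)}.
Total count |C(F_11)_aff| = 12.


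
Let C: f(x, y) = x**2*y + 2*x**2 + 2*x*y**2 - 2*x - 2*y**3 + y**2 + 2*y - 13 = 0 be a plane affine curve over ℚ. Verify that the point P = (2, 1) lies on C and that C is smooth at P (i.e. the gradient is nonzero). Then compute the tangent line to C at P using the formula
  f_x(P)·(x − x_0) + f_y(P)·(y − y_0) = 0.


Tangent line at P: 12*x + 10*y - 34 = 0.

Step 1: f(2, 1) = 0, so P lies on C.
Step 2: partial derivatives
  f_x(x, y) = 2*x*y + 4*x + 2*y**2 - 2, f_y(x, y) = x**2 + 4*x*y - 6*y**2 + 2*y + 2.
  f_x(P) = 12, f_y(P) = 10 (gradient nonzero, so P is smooth).
Step 3: tangent line at P: 12·(x − 2) + 10·(y − 1) = 0.
Expanding: 12*x + 10*y - 34 = 0.


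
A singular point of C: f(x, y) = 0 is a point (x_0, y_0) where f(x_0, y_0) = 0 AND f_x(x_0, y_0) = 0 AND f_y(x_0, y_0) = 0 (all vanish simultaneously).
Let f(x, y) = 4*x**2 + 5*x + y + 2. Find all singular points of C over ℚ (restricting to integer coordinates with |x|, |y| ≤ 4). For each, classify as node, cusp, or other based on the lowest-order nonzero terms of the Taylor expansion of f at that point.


No singular points in the scanned grid; C is smooth there.

Compute partial derivatives:
  f_x = 8*x + 5.
  f_y = 1.
f_y = 1 is a nonzero constant, so f_y never vanishes: no point (x, y) can satisfy f = f_x = f_y = 0. In particular no (x, y) ∈ {−4, ..., 4}² is singular; the curve is smooth.


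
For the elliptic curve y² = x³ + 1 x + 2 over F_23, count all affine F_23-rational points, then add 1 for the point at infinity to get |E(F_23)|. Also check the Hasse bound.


Affine points = {(0, 5), (0, 18), (1, 2), (1, 21), (2, 9), (2, 14), (3, 3), (3, 20), (4, 1), (4, 22), (8, 4), (8, 19), (9, 2), (9, 21), (10, 0), (13, 2), (13, 21), (14, 0), (19, 7), (19, 16), (20, 8), (20, 15), (22, 0)}; affine count = 23; |E(F_23)| = 24.

Discriminant check: Δ ∝ 4a³ + 27b² = 4·1³ + 27·2² = 4·1 + 27·4 ≡ 20 (mod 23). Nonzero ⇒ E is nonsingular.
For each x ∈ F_23, compute rhs = x³ + 1·x + 2 mod 23, then count y ∈ F_23 with y² ≡ rhs.
  x = 0: rhs = 2, matching y values: 5, 18 (2 points).
  x = 1: rhs = 4, matching y values: 2, 21 (2 points).
  x = 2: rhs = 12, matching y values: 9, 14 (2 points).
  x = 3: rhs = 9, matching y values: 3, 20 (2 points).
  x = 4: rhs = 1, matching y values: 1, 22 (2 points).
  x = 5: rhs = 17, matching y values: none (0 points).
  x = 6: rhs = 17, matching y values: none (0 points).
  x = 7: rhs = 7, matching y values: none (0 points).
  x = 8: rhs = 16, matching y values: 4, 19 (2 points).
  x = 9: rhs = 4, matching y values: 2, 21 (2 points).
  x = 10: rhs = 0, matching y values: 0 (1 points).
  x = 11: rhs = 10, matching y values: none (0 points).
  x = 12: rhs = 17, matching y values: none (0 points).
  x = 13: rhs = 4, matching y values: 2, 21 (2 points).
  x = 14: rhs = 0, matching y values: 0 (1 points).
  x = 15: rhs = 11, matching y values: none (0 points).
  x = 16: rhs = 20, matching y values: none (0 points).
  x = 17: rhs = 10, matching y values: none (0 points).
  x = 18: rhs = 10, matching y values: none (0 points).
  x = 19: rhs = 3, matching y values: 7, 16 (2 points).
  x = 20: rhs = 18, matching y values: 8, 15 (2 points).
  x = 21: rhs = 15, matching y values: none (0 points).
  x = 22: rhs = 0, matching y values: 0 (1 points).
Total affine count: 23.
Full point count |E(F_23)| = 23 + 1 = 24.
Hasse bound: |24 − (23+1)| = |0| = 0 ≤ 2√23 ≈ 9.5917 ✓.


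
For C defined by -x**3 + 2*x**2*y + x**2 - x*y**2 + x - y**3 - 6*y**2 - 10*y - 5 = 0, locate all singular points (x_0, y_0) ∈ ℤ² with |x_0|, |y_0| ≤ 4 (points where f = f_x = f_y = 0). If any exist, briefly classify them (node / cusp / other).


Singular points: {(-1, -2)}; classification: cusp.

Compute partial derivatives:
  f_x = -3*x**2 + 4*x*y + 2*x - y**2 + 1.
  f_y = 2*x**2 - 2*x*y - 3*y**2 - 12*y - 10.
Scan x_0 ∈ {−4, ..., 4}. For each x_0, f_y(x_0, y) is a polynomial in y; find its integer roots y ∈ {−4, ..., 4}, then test f_x and f at those candidates.
  x = -4: f_y(-4, y) = -3*y**2 - 4*y + 22; no integer root y with |y| ≤ 4.
  x = -3: f_y(-3, y) = -3*y**2 - 6*y + 8; no integer root y with |y| ≤ 4.
  x = -2: f_y(-2, y) = -3*y**2 - 8*y - 2; no integer root y with |y| ≤ 4.
  x = -1: f_y(-1, y) = -3*y**2 - 10*y - 8; vanishes at y ∈ {-2}. (-1, -2): f_x = 0, f = 0 — SINGULAR.
  x = 0: f_y(0, y) = -3*y**2 - 12*y - 10; no integer root y with |y| ≤ 4.
  x = 1: f_y(1, y) = -3*y**2 - 14*y - 8; vanishes at y ∈ {-4}. (1, -4): f_x = -32 ≠ 0.
  x = 2: f_y(2, y) = -3*y**2 - 16*y - 2; no integer root y with |y| ≤ 4.
  x = 3: f_y(3, y) = -3*y**2 - 18*y + 8; no integer root y with |y| ≤ 4.
  x = 4: f_y(4, y) = -3*y**2 - 20*y + 22; no integer root y with |y| ≤ 4.
Only singular point on the grid: (-1, -2).
Classify: substitute x = -1 + u, y = -2 + v and expand: f = -u**3 + 2*u**2*v - u*v**2 - v**3 + v**2.
No constant or linear terms (consistent with a singular point). Quadratic part: v**2. Cubic part: -u**3 + 2*u**2*v - u*v**2 - v**3.
The quadratic part v**2 is a perfect square, so there is a single (double) tangent line v = 0, i.e. y = -2. Restricting the cubic part to that line (v = 0) leaves -u**3 ≠ 0, so f is not divisible by v and the branch is v² ≈ u**3 to lowest order — this is a cusp.
Classification: cusp.


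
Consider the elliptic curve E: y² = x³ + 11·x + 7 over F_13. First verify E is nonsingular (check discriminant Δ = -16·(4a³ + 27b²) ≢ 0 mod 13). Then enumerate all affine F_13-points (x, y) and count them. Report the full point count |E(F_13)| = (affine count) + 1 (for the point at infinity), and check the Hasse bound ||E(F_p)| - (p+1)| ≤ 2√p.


Affine points = {(6, 4), (6, 9), (8, 3), (8, 10), (9, 4), (9, 9), (10, 5), (10, 8), (11, 4), (11, 9)}; affine count = 10; |E(F_13)| = 11.

Discriminant check: Δ ∝ 4a³ + 27b² = 4·11³ + 27·7² = 4·1331 + 27·49 ≡ 4 (mod 13). Nonzero ⇒ E is nonsingular.
For each x ∈ F_13, compute rhs = x³ + 11·x + 7 mod 13, then count y ∈ F_13 with y² ≡ rhs.
  x = 0: rhs = 7, matching y values: none (0 points).
  x = 1: rhs = 6, matching y values: none (0 points).
  x = 2: rhs = 11, matching y values: none (0 points).
  x = 3: rhs = 2, matching y values: none (0 points).
  x = 4: rhs = 11, matching y values: none (0 points).
  x = 5: rhs = 5, matching y values: none (0 points).
  x = 6: rhs = 3, matching y values: 4, 9 (2 points).
  x = 7: rhs = 11, matching y values: none (0 points).
  x = 8: rhs = 9, matching y values: 3, 10 (2 points).
  x = 9: rhs = 3, matching y values: 4, 9 (2 points).
  x = 10: rhs = 12, matching y values: 5, 8 (2 points).
  x = 11: rhs = 3, matching y values: 4, 9 (2 points).
  x = 12: rhs = 8, matching y values: none (0 points).
Total affine count: 10.
Full point count |E(F_13)| = 10 + 1 = 11.
Hasse bound: |11 − (13+1)| = |-3| = 3 ≤ 2√13 ≈ 7.2111 ✓.


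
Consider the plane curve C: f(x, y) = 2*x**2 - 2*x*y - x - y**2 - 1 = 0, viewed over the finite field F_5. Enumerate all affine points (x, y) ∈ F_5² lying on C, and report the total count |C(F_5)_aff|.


Affine F_5-points: {(0, 2), (0, 3), (1, 0), (1, 3), (2, 0), (2, 1)}; count = 6.

For each of the 25 pairs (x, y) ∈ F_5², evaluate f(x, y) mod 5. Record the zeros.
  x = 0: [0↦4, 1↦3, 2↦0, 3↦0, 4↦3]  zeros at y ∈ {2, 3}
  x = 1: [0↦0, 1↦2, 2↦2, 3↦0, 4↦1]  zeros at y ∈ {0, 3}
  x = 2: [0↦0, 1↦0, 2↦3, 3↦4, 4↦3]  zeros at y ∈ {0, 1}
  x = 3: [0↦4, 1↦2, 2↦3, 3↦2, 4↦4]  zeros at y ∈ ∅
  x = 4: [0↦2, 1↦3, 2↦2, 3↦4, 4↦4]  zeros at y ∈ ∅
Collecting zeros: affine points = {(0, 2), (0, 3), (1, 0), (1, 3), (2, 0), (2, 1)}.
Total count |C(F_5)_aff| = 6.


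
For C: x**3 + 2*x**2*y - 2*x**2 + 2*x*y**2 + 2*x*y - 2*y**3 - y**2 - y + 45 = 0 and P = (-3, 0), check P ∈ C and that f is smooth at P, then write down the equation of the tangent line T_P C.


Tangent line at P: 39*x + 11*y + 117 = 0.

Step 1: f(-3, 0) = 0, so P lies on C.
Step 2: partial derivatives
  f_x(x, y) = 3*x**2 + 4*x*y - 4*x + 2*y**2 + 2*y, f_y(x, y) = 2*x**2 + 4*x*y + 2*x - 6*y**2 - 2*y - 1.
  f_x(P) = 39, f_y(P) = 11 (gradient nonzero, so P is smooth).
Step 3: tangent line at P: 39·(x − -3) + 11·(y − 0) = 0.
Expanding: 39*x + 11*y + 117 = 0.


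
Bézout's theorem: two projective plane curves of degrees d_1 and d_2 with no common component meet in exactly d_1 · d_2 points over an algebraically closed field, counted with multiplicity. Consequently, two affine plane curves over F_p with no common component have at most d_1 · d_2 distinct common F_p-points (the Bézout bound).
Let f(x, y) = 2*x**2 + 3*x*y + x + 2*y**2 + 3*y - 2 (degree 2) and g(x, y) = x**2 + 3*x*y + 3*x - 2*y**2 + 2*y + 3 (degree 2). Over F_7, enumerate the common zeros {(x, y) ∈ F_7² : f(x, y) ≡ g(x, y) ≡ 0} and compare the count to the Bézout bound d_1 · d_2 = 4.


Common zeros: {(0, 4)}; count = 1; Bézout bound = 4.

deg(f) = 2, deg(g) = 2, so Bézout bound = 4.
Scan x ∈ F_7. For each x, list the y ∈ F_7 with f(x, y) ≡ 0 and those with g(x, y) ≡ 0 (mod 7); the common zeros in that column are the intersection.
  x = 0: f ≡ 0 at y ∈ {4, 5}; g ≡ 0 at y ∈ {4}; common: {4}.
  x = 1: f ≡ 0 at y ∈ {2}; g ≡ 0 at y ∈ {0, 6}; common: ∅.
  x = 2: f ≡ 0 at y ∈ ∅; g ≡ 0 at y ∈ {2}; common: ∅.
  x = 3: f ≡ 0 at y ∈ ∅; g ≡ 0 at y ∈ {0, 2}; common: ∅.
  x = 4: f ≡ 0 at y ∈ {4, 6}; g ≡ 0 at y ∈ ∅; common: ∅.
  x = 5: f ≡ 0 at y ∈ ∅; g ≡ 0 at y ∈ ∅; common: ∅.
  x = 6: f ≡ 0 at y ∈ {2, 5}; g ≡ 0 at y ∈ {4, 6}; common: ∅.
Collecting: common zeros = {(0, 4)}, so the count is 1.
Comparison with the Bézout bound: 1 ≤ 4 = deg(f)·deg(g), as expected for curves with no common component (the affine F_7-count falls short of the bound because intersections may lie at infinity, over extension fields, or carry multiplicity).


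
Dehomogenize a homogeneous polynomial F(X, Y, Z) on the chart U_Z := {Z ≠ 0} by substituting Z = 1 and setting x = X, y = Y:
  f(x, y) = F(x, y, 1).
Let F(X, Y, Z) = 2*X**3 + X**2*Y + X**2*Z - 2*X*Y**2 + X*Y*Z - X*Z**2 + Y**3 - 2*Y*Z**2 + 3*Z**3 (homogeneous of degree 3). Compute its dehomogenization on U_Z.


f(x, y) = 2*x**3 + x**2*y + x**2 - 2*x*y**2 + x*y - x + y**3 - 2*y + 3

On U_Z we set Z = 1. Each monomial c·X^i·Y^j·Z^k in F becomes c·x^i·y^j·1^k = c·x^i·y^j.
Substituting Z = 1: F(X, Y, 1) = 2*x**3 + x**2*y + x**2 - 2*x*y**2 + x*y - x + y**3 - 2*y + 3.
Note: deg(f) ≤ deg(F) = 3; strict inequality happens when F is divisible by Z (lost terms).


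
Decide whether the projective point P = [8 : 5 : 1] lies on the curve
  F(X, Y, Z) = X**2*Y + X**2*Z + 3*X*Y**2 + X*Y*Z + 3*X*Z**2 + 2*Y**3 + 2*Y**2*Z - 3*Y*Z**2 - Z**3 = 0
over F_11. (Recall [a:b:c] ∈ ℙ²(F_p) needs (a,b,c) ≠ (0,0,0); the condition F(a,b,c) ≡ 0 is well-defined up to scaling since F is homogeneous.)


F(8,5,1) ≡ 1 (mod 11); P is NOT on the curve.

Evaluate F(8, 5, 1) term-by-term (mod 11).
  X**2*Y ↦ 1·64·5·1 = 320
  X**2*Z ↦ 1·64·1·1 = 64
  3*X*Y**2 ↦ 3·8·25·1 = 600
  X*Y*Z ↦ 1·8·5·1 = 40
  3*X*Z**2 ↦ 3·8·1·1 = 24
  2*Y**3 ↦ 2·1·125·1 = 250
  2*Y**2*Z ↦ 2·1·25·1 = 50
  -3*Y*Z**2 ↦ -3·1·5·1 = -15
  -Z**3 ↦ -1·1·1·1 = -1
Sum: F(8, 5, 1) = (320) + (64) + (600) + (40) + (24) + (250) + (50) + (-15) + (-1) = 1332.
Reducing mod 11: 1332 ≡ 1 (mod 11).
Since F(a, b, c) ≡ 1 ≠ 0 (mod 11), P does NOT lie on the curve.


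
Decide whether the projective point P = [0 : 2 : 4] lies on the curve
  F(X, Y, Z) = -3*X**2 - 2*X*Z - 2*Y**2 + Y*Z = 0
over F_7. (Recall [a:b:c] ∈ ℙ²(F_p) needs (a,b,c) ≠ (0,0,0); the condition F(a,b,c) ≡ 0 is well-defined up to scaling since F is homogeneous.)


F(0,2,4) ≡ 0 (mod 7); P is on the curve.

Evaluate F(0, 2, 4) term-by-term (mod 7).
  -3*X**2 ↦ -3·0·1·1 = 0
  -2*X*Z ↦ -2·0·1·4 = 0
  -2*Y**2 ↦ -2·1·4·1 = -8
  Y*Z ↦ 1·1·2·4 = 8
Sum: F(0, 2, 4) = (0) + (0) + (-8) + (8) = 0.
Reducing mod 7: 0 ≡ 0 (mod 7).
Since F(a, b, c) ≡ 0 (mod 7), P lies on the curve.


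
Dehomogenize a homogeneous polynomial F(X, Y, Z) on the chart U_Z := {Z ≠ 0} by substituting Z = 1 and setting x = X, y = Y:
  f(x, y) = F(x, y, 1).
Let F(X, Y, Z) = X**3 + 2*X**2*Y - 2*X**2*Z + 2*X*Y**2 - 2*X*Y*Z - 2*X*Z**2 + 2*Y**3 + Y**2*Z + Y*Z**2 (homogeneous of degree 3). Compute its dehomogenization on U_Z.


f(x, y) = x**3 + 2*x**2*y - 2*x**2 + 2*x*y**2 - 2*x*y - 2*x + 2*y**3 + y**2 + y

On U_Z we set Z = 1. Each monomial c·X^i·Y^j·Z^k in F becomes c·x^i·y^j·1^k = c·x^i·y^j.
Substituting Z = 1: F(X, Y, 1) = x**3 + 2*x**2*y - 2*x**2 + 2*x*y**2 - 2*x*y - 2*x + 2*y**3 + y**2 + y.
Note: deg(f) ≤ deg(F) = 3; strict inequality happens when F is divisible by Z (lost terms).


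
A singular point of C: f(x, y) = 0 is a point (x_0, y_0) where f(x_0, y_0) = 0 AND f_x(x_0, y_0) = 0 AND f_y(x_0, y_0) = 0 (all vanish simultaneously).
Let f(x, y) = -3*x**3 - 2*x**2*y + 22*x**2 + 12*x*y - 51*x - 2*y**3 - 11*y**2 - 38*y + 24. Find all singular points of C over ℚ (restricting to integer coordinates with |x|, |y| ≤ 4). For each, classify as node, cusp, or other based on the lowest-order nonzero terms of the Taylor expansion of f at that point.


Singular points: {(3, -2)}; classification: node.

Compute partial derivatives:
  f_x = -9*x**2 - 4*x*y + 44*x + 12*y - 51.
  f_y = -2*x**2 + 12*x - 6*y**2 - 22*y - 38.
Scan x_0 ∈ {−4, ..., 4}. For each x_0, f_y(x_0, y) is a polynomial in y; find its integer roots y ∈ {−4, ..., 4}, then test f_x and f at those candidates.
  x = -4: f_y(-4, y) = -6*y**2 - 22*y - 118; no integer root y with |y| ≤ 4.
  x = -3: f_y(-3, y) = -6*y**2 - 22*y - 92; no integer root y with |y| ≤ 4.
  x = -2: f_y(-2, y) = -6*y**2 - 22*y - 70; no integer root y with |y| ≤ 4.
  x = -1: f_y(-1, y) = -6*y**2 - 22*y - 52; no integer root y with |y| ≤ 4.
  x = 0: f_y(0, y) = -6*y**2 - 22*y - 38; no integer root y with |y| ≤ 4.
  x = 1: f_y(1, y) = -6*y**2 - 22*y - 28; no integer root y with |y| ≤ 4.
  x = 2: f_y(2, y) = -6*y**2 - 22*y - 22; no integer root y with |y| ≤ 4.
  x = 3: f_y(3, y) = -6*y**2 - 22*y - 20; vanishes at y ∈ {-2}. (3, -2): f_x = 0, f = 0 — SINGULAR.
  x = 4: f_y(4, y) = -6*y**2 - 22*y - 22; no integer root y with |y| ≤ 4.
Only singular point on the grid: (3, -2).
Classify: substitute x = 3 + u, y = -2 + v and expand: f = -3*u**3 - 2*u**2*v - u**2 - 2*v**3 + v**2.
No constant or linear terms (consistent with a singular point). Quadratic part: -u**2 + v**2. Cubic part: -3*u**3 - 2*u**2*v - 2*v**3.
The quadratic part v**2 - u**2 = (v − u)(v + u) splits into two distinct linear factors, so there are two distinct tangent lines y − -2 = ±(x − 3) — this is a node (ordinary double point).
Classification: node.


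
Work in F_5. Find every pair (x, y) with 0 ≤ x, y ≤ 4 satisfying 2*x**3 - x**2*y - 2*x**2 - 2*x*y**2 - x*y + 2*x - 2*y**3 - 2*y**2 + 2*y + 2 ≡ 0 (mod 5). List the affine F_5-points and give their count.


Affine F_5-points: {(0, 1), (0, 4)}; count = 2.

For each of the 25 pairs (x, y) ∈ F_5², evaluate f(x, y) mod 5. Record the zeros.
  x = 0: [0↦2, 1↦0, 2↦2, 3↦1, 4↦0]  zeros at y ∈ {1, 4}
  x = 1: [0↦4, 1↦3, 2↦2, 3↦4, 4↦2]  zeros at y ∈ ∅
  x = 2: [0↦4, 1↦2, 2↦1, 3↦4, 4↦4]  zeros at y ∈ ∅
  x = 3: [0↦4, 1↦4, 2↦1, 3↦3, 4↦3]  zeros at y ∈ ∅
  x = 4: [0↦1, 1↦1, 2↦4, 3↦3, 4↦1]  zeros at y ∈ ∅
Collecting zeros: affine points = {(0, 1), (0, 4)}.
Total count |C(F_5)_aff| = 2.


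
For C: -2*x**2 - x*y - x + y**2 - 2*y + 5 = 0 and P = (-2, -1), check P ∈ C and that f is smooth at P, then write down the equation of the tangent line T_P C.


Tangent line at P: 8*x - 2*y + 14 = 0.

Step 1: f(-2, -1) = 0, so P lies on C.
Step 2: partial derivatives
  f_x(x, y) = -4*x - y - 1, f_y(x, y) = -x + 2*y - 2.
  f_x(P) = 8, f_y(P) = -2 (gradient nonzero, so P is smooth).
Step 3: tangent line at P: 8·(x − -2) + -2·(y − -1) = 0.
Expanding: 8*x - 2*y + 14 = 0.


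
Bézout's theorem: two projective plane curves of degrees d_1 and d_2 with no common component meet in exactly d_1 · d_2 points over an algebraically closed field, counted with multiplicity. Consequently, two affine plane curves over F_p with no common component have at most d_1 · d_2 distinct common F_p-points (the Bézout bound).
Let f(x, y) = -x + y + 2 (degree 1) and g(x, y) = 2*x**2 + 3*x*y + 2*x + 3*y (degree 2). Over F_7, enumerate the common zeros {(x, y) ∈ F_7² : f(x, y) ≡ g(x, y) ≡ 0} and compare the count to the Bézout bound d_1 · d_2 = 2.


Common zeros: {(4, 2), (6, 4)}; count = 2; Bézout bound = 2.

deg(f) = 1, deg(g) = 2, so Bézout bound = 2.
Scan x ∈ F_7. For each x, list the y ∈ F_7 with f(x, y) ≡ 0 and those with g(x, y) ≡ 0 (mod 7); the common zeros in that column are the intersection.
  x = 0: f ≡ 0 at y ∈ {5}; g ≡ 0 at y ∈ {0}; common: ∅.
  x = 1: f ≡ 0 at y ∈ {6}; g ≡ 0 at y ∈ {4}; common: ∅.
  x = 2: f ≡ 0 at y ∈ {0}; g ≡ 0 at y ∈ {1}; common: ∅.
  x = 3: f ≡ 0 at y ∈ {1}; g ≡ 0 at y ∈ {5}; common: ∅.
  x = 4: f ≡ 0 at y ∈ {2}; g ≡ 0 at y ∈ {2}; common: {2}.
  x = 5: f ≡ 0 at y ∈ {3}; g ≡ 0 at y ∈ {6}; common: ∅.
  x = 6: f ≡ 0 at y ∈ {4}; g ≡ 0 at y ∈ {0, 1, 2, 3, 4, 5, 6}; common: {4}.
Collecting: common zeros = {(4, 2), (6, 4)}, so the count is 2.
Comparison with the Bézout bound: 2 ≤ 2 = deg(f)·deg(g), as expected for curves with no common component (the bound is attained).


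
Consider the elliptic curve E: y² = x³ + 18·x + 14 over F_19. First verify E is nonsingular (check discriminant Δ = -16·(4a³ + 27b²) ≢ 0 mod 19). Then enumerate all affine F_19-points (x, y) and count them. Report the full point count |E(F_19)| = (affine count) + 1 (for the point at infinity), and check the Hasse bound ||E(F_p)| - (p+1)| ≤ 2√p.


Affine points = {(2, 1), (2, 18), (3, 0), (4, 6), (4, 13), (5, 1), (5, 18), (8, 9), (8, 10), (10, 4), (10, 15), (11, 2), (11, 17), (12, 1), (12, 18), (15, 7), (15, 12), (16, 3), (16, 16)}; affine count = 19; |E(F_19)| = 20.

Discriminant check: Δ ∝ 4a³ + 27b² = 4·18³ + 27·14² = 4·5832 + 27·196 ≡ 6 (mod 19). Nonzero ⇒ E is nonsingular.
For each x ∈ F_19, compute rhs = x³ + 18·x + 14 mod 19, then count y ∈ F_19 with y² ≡ rhs.
  x = 0: rhs = 14, matching y values: none (0 points).
  x = 1: rhs = 14, matching y values: none (0 points).
  x = 2: rhs = 1, matching y values: 1, 18 (2 points).
  x = 3: rhs = 0, matching y values: 0 (1 points).
  x = 4: rhs = 17, matching y values: 6, 13 (2 points).
  x = 5: rhs = 1, matching y values: 1, 18 (2 points).
  x = 6: rhs = 15, matching y values: none (0 points).
  x = 7: rhs = 8, matching y values: none (0 points).
  x = 8: rhs = 5, matching y values: 9, 10 (2 points).
  x = 9: rhs = 12, matching y values: none (0 points).
  x = 10: rhs = 16, matching y values: 4, 15 (2 points).
  x = 11: rhs = 4, matching y values: 2, 17 (2 points).
  x = 12: rhs = 1, matching y values: 1, 18 (2 points).
  x = 13: rhs = 13, matching y values: none (0 points).
  x = 14: rhs = 8, matching y values: none (0 points).
  x = 15: rhs = 11, matching y values: 7, 12 (2 points).
  x = 16: rhs = 9, matching y values: 3, 16 (2 points).
  x = 17: rhs = 8, matching y values: none (0 points).
  x = 18: rhs = 14, matching y values: none (0 points).
Total affine count: 19.
Full point count |E(F_19)| = 19 + 1 = 20.
Hasse bound: |20 − (19+1)| = |0| = 0 ≤ 2√19 ≈ 8.7178 ✓.


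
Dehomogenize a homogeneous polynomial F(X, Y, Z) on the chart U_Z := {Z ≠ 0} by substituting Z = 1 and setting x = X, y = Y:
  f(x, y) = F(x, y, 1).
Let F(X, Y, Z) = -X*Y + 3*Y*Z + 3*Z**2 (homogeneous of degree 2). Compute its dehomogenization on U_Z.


f(x, y) = -x*y + 3*y + 3

On U_Z we set Z = 1. Each monomial c·X^i·Y^j·Z^k in F becomes c·x^i·y^j·1^k = c·x^i·y^j.
Substituting Z = 1: F(X, Y, 1) = -x*y + 3*y + 3.
Note: deg(f) ≤ deg(F) = 2; strict inequality happens when F is divisible by Z (lost terms).


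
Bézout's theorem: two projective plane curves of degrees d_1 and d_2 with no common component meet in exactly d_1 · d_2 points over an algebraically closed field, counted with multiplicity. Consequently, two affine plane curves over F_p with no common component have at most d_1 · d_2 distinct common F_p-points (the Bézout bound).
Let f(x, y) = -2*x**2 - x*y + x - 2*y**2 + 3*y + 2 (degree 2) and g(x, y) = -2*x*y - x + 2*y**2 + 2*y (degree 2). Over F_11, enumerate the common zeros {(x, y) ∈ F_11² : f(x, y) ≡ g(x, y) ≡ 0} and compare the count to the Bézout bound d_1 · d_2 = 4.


Common zeros: {(6, 9)}; count = 1; Bézout bound = 4.

deg(f) = 2, deg(g) = 2, so Bézout bound = 4.
Scan x ∈ F_11. For each x, list the y ∈ F_11 with f(x, y) ≡ 0 and those with g(x, y) ≡ 0 (mod 11); the common zeros in that column are the intersection.
  x = 0: f ≡ 0 at y ∈ {2, 5}; g ≡ 0 at y ∈ {0, 10}; common: ∅.
  x = 1: f ≡ 0 at y ∈ {3, 9}; g ≡ 0 at y ∈ ∅; common: ∅.
  x = 2: f ≡ 0 at y ∈ ∅; g ≡ 0 at y ∈ {4, 8}; common: ∅.
  x = 3: f ≡ 0 at y ∈ ∅; g ≡ 0 at y ∈ ∅; common: ∅.
  x = 4: f ≡ 0 at y ∈ ∅; g ≡ 0 at y ∈ ∅; common: ∅.
  x = 5: f ≡ 0 at y ∈ {2, 8}; g ≡ 0 at y ∈ {1, 3}; common: ∅.
  x = 6: f ≡ 0 at y ∈ {6, 9}; g ≡ 0 at y ∈ {7, 9}; common: {9}.
  x = 7: f ≡ 0 at y ∈ ∅; g ≡ 0 at y ∈ ∅; common: ∅.
  x = 8: f ≡ 0 at y ∈ {6, 8}; g ≡ 0 at y ∈ ∅; common: ∅.
  x = 9: f ≡ 0 at y ∈ {3, 5}; g ≡ 0 at y ∈ {2, 6}; common: ∅.
  x = 10: f ≡ 0 at y ∈ ∅; g ≡ 0 at y ∈ ∅; common: ∅.
Collecting: common zeros = {(6, 9)}, so the count is 1.
Comparison with the Bézout bound: 1 ≤ 4 = deg(f)·deg(g), as expected for curves with no common component (the affine F_11-count falls short of the bound because intersections may lie at infinity, over extension fields, or carry multiplicity).


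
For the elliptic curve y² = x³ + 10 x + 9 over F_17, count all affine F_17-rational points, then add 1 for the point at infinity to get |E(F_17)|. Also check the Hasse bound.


Affine points = {(0, 3), (0, 14), (3, 7), (3, 10), (6, 8), (6, 9), (10, 2), (10, 15), (12, 2), (12, 15), (15, 7), (15, 10), (16, 7), (16, 10)}; affine count = 14; |E(F_17)| = 15.

Discriminant check: Δ ∝ 4a³ + 27b² = 4·10³ + 27·9² = 4·1000 + 27·81 ≡ 16 (mod 17). Nonzero ⇒ E is nonsingular.
For each x ∈ F_17, compute rhs = x³ + 10·x + 9 mod 17, then count y ∈ F_17 with y² ≡ rhs.
  x = 0: rhs = 9, matching y values: 3, 14 (2 points).
  x = 1: rhs = 3, matching y values: none (0 points).
  x = 2: rhs = 3, matching y values: none (0 points).
  x = 3: rhs = 15, matching y values: 7, 10 (2 points).
  x = 4: rhs = 11, matching y values: none (0 points).
  x = 5: rhs = 14, matching y values: none (0 points).
  x = 6: rhs = 13, matching y values: 8, 9 (2 points).
  x = 7: rhs = 14, matching y values: none (0 points).
  x = 8: rhs = 6, matching y values: none (0 points).
  x = 9: rhs = 12, matching y values: none (0 points).
  x = 10: rhs = 4, matching y values: 2, 15 (2 points).
  x = 11: rhs = 5, matching y values: none (0 points).
  x = 12: rhs = 4, matching y values: 2, 15 (2 points).
  x = 13: rhs = 7, matching y values: none (0 points).
  x = 14: rhs = 3, matching y values: none (0 points).
  x = 15: rhs = 15, matching y values: 7, 10 (2 points).
  x = 16: rhs = 15, matching y values: 7, 10 (2 points).
Total affine count: 14.
Full point count |E(F_17)| = 14 + 1 = 15.
Hasse bound: |15 − (17+1)| = |-3| = 3 ≤ 2√17 ≈ 8.2462 ✓.
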